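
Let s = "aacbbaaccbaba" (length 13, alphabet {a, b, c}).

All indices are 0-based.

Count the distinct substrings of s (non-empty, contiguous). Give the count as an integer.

rank→(start, suffix):
  0 → (12, 'a')
  1 → (0, 'aacbbaaccbaba')
  2 → (5, 'aaccbaba')
  3 → (10, 'aba')
  4 → (1, 'acbbaaccbaba')
  5 → (6, 'accbaba')
  6 → (11, 'ba')
  7 → (4, 'baaccbaba')
  8 → (9, 'baba')
  9 → (3, 'bbaaccbaba')
  10 → (8, 'cbaba')
  11 → (2, 'cbbaaccbaba')
  12 → (7, 'ccbaba')

SA = [12, 0, 5, 10, 1, 6, 11, 4, 9, 3, 8, 2, 7]
i: (SA[i-1],SA[i]) lcp shared
  1: (12,0) 1 'a'
  2: (0,5) 3 'aac'
  3: (5,10) 1 'a'
  4: (10,1) 1 'a'
  5: (1,6) 2 'ac'
  6: (6,11) 0 ''
  7: (11,4) 2 'ba'
  8: (4,9) 2 'ba'
  9: (9,3) 1 'b'
  10: (3,8) 0 ''
  11: (8,2) 2 'cb'
  12: (2,7) 1 'c'

n(n+1)/2 = 13·14/2 = 91
Σ LCP = 0 + 1 + 3 + 1 + 1 + 2 + 0 + 2 + 2 + 1 + 0 + 2 + 1 = 16
distinct = 91 − 16 = 75

75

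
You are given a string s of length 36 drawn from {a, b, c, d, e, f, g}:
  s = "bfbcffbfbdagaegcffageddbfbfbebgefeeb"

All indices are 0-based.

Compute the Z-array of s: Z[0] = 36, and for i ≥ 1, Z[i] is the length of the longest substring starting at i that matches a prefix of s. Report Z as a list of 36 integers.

Z[0]=36
i=1: outside box; Z[1]=0
i=2: outside box; Z[2]=1 extend→box=[2,3)
i=3: outside box; Z[3]=0
i=4: outside box; Z[4]=0
i=5: outside box; Z[5]=0
i=6: outside box; Z[6]=3 extend→box=[6,9)
i=7: min(r-i=2, Z[1]=0)=0; Z[7]=0
i=8: min(r-i=1, Z[2]=1)=1; Z[8]=1
i=9: outside box; Z[9]=0
i=10: outside box; Z[10]=0
i=11: outside box; Z[11]=0
i=12: outside box; Z[12]=0
i=13: outside box; Z[13]=0
i=14: outside box; Z[14]=0
i=15: outside box; Z[15]=0
i=16: outside box; Z[16]=0
i=17: outside box; Z[17]=0
i=18: outside box; Z[18]=0
i=19: outside box; Z[19]=0
i=20: outside box; Z[20]=0
i=21: outside box; Z[21]=0
i=22: outside box; Z[22]=0
i=23: outside box; Z[23]=3 extend→box=[23,26)
i=24: min(r-i=2, Z[1]=0)=0; Z[24]=0
i=25: min(r-i=1, Z[2]=1)=1; Z[25]=3 extend→box=[25,28)
i=26: min(r-i=2, Z[1]=0)=0; Z[26]=0
i=27: min(r-i=1, Z[2]=1)=1; Z[27]=1
i=28: outside box; Z[28]=0
i=29: outside box; Z[29]=1 extend→box=[29,30)
i=30: outside box; Z[30]=0
i=31: outside box; Z[31]=0
i=32: outside box; Z[32]=0
i=33: outside box; Z[33]=0
i=34: outside box; Z[34]=0
i=35: outside box; Z[35]=1 extend→box=[35,36)

[36, 0, 1, 0, 0, 0, 3, 0, 1, 0, 0, 0, 0, 0, 0, 0, 0, 0, 0, 0, 0, 0, 0, 3, 0, 3, 0, 1, 0, 1, 0, 0, 0, 0, 0, 1]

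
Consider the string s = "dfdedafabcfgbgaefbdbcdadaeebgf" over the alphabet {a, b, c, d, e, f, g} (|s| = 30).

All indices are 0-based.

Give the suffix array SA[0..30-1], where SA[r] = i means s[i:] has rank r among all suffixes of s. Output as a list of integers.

[7, 22, 24, 14, 5, 19, 8, 17, 12, 27, 20, 9, 21, 23, 4, 18, 2, 0, 26, 3, 25, 15, 29, 6, 16, 1, 10, 13, 11, 28]

rank | idx | suffix
   0 |   7 | abcfgbgaefbdbcdadaeebgf
   1 |  22 | adaeebgf
   2 |  24 | aeebgf
   3 |  14 | aefbdbcdadaeebgf
   4 |   5 | afabcfgbgaefbdbcdadaeebgf
   5 |  19 | bcdadaeebgf
   6 |   8 | bcfgbgaefbdbcdadaeebgf
   7 |  17 | bdbcdadaeebgf
   8 |  12 | bgaefbdbcdadaeebgf
   9 |  27 | bgf
  10 |  20 | cdadaeebgf
  11 |   9 | cfgbgaefbdbcdadaeebgf
  12 |  21 | dadaeebgf
  13 |  23 | daeebgf
  14 |   4 | dafabcfgbgaefbdbcdadaeebgf
  15 |  18 | dbcdadaeebgf
  16 |   2 | dedafabcfgbgaefbdbcdadaeebgf
  17 |   0 | dfdedafabcfgbgaefbdbcdadaeebgf
  18 |  26 | ebgf
  19 |   3 | edafabcfgbgaefbdbcdadaeebgf
  20 |  25 | eebgf
  21 |  15 | efbdbcdadaeebgf
  22 |  29 | f
  23 |   6 | fabcfgbgaefbdbcdadaeebgf
  24 |  16 | fbdbcdadaeebgf
  25 |   1 | fdedafabcfgbgaefbdbcdadaeebgf
  26 |  10 | fgbgaefbdbcdadaeebgf
  27 |  13 | gaefbdbcdadaeebgf
  28 |  11 | gbgaefbdbcdadaeebgf
  29 |  28 | gf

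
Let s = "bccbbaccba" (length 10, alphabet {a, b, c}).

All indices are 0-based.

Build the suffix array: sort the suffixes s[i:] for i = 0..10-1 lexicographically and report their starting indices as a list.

sorted suffixes:
  #0 SA[0]=9  'a'
  #1 SA[1]=5  'accba'
  #2 SA[2]=8  'ba'
  #3 SA[3]=4  'baccba'
  #4 SA[4]=3  'bbaccba'
  #5 SA[5]=0  'bccbbaccba'
  #6 SA[6]=7  'cba'
  #7 SA[7]=2  'cbbaccba'
  #8 SA[8]=6  'ccba'
  #9 SA[9]=1  'ccbbaccba'

[9, 5, 8, 4, 3, 0, 7, 2, 6, 1]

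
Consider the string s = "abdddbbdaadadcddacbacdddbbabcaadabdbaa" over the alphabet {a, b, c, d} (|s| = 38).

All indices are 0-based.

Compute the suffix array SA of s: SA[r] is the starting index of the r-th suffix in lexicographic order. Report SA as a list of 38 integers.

rank | idx | suffix
   0 |  37 | a
   1 |  36 | aa
   2 |  29 | aadabdbaa
   3 |   8 | aadadcddacbacdddbbabcaadabdbaa
   4 |  26 | abcaadabdbaa
   5 |  32 | abdbaa
   6 |   0 | abdddbbdaadadcddacbacdddbbabcaadabdbaa
   7 |  16 | acbacdddbbabcaadabdbaa
   8 |  19 | acdddbbabcaadabdbaa
   9 |  30 | adabdbaa
  10 |   9 | adadcddacbacdddbbabcaadabdbaa
  11 |  11 | adcddacbacdddbbabcaadabdbaa
  12 |  35 | baa
  13 |  25 | babcaadabdbaa
  14 |  18 | bacdddbbabcaadabdbaa
  15 |  24 | bbabcaadabdbaa
  16 |   5 | bbdaadadcddacbacdddbbabcaadabdbaa
  17 |  27 | bcaadabdbaa
  18 |   6 | bdaadadcddacbacdddbbabcaadabdbaa
  19 |  33 | bdbaa
  20 |   1 | bdddbbdaadadcddacbacdddbbabcaadabdbaa
  21 |  28 | caadabdbaa
  22 |  17 | cbacdddbbabcaadabdbaa
  23 |  13 | cddacbacdddbbabcaadabdbaa
  24 |  20 | cdddbbabcaadabdbaa
  25 |   7 | daadadcddacbacdddbbabcaadabdbaa
  26 |  31 | dabdbaa
  27 |  15 | dacbacdddbbabcaadabdbaa
  28 |  10 | dadcddacbacdddbbabcaadabdbaa
  29 |  34 | dbaa
  30 |  23 | dbbabcaadabdbaa
  31 |   4 | dbbdaadadcddacbacdddbbabcaadabdbaa
  32 |  12 | dcddacbacdddbbabcaadabdbaa
  33 |  14 | ddacbacdddbbabcaadabdbaa
  34 |  22 | ddbbabcaadabdbaa
  35 |   3 | ddbbdaadadcddacbacdddbbabcaadabdbaa
  36 |  21 | dddbbabcaadabdbaa
  37 |   2 | dddbbdaadadcddacbacdddbbabcaadabdbaa

[37, 36, 29, 8, 26, 32, 0, 16, 19, 30, 9, 11, 35, 25, 18, 24, 5, 27, 6, 33, 1, 28, 17, 13, 20, 7, 31, 15, 10, 34, 23, 4, 12, 14, 22, 3, 21, 2]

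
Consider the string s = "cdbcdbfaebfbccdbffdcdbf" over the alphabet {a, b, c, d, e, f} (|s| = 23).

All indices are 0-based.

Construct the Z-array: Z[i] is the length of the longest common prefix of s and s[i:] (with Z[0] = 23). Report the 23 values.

Z[0]=23
i=1: outside box; Z[1]=0
i=2: outside box; Z[2]=0
i=3: outside box; Z[3]=3 grow→box=[3,6)
i=4: min(r-i=2, Z[1]=0)=0; Z[4]=0
i=5: min(r-i=1, Z[2]=0)=0; Z[5]=0
i=6: outside box; Z[6]=0
i=7: outside box; Z[7]=0
i=8: outside box; Z[8]=0
i=9: outside box; Z[9]=0
i=10: outside box; Z[10]=0
i=11: outside box; Z[11]=0
i=12: outside box; Z[12]=1 grow→box=[12,13)
i=13: outside box; Z[13]=3 grow→box=[13,16)
i=14: min(r-i=2, Z[1]=0)=0; Z[14]=0
i=15: min(r-i=1, Z[2]=0)=0; Z[15]=0
i=16: outside box; Z[16]=0
i=17: outside box; Z[17]=0
i=18: outside box; Z[18]=0
i=19: outside box; Z[19]=3 grow→box=[19,22)
i=20: min(r-i=2, Z[1]=0)=0; Z[20]=0
i=21: min(r-i=1, Z[2]=0)=0; Z[21]=0
i=22: outside box; Z[22]=0

[23, 0, 0, 3, 0, 0, 0, 0, 0, 0, 0, 0, 1, 3, 0, 0, 0, 0, 0, 3, 0, 0, 0]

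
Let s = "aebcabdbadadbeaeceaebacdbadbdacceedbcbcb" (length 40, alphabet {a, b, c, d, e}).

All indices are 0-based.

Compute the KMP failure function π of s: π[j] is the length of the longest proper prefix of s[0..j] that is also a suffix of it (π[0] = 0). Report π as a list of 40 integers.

[0, 0, 0, 0, 1, 0, 0, 0, 1, 0, 1, 0, 0, 0, 1, 2, 0, 0, 1, 2, 3, 1, 0, 0, 0, 1, 0, 0, 0, 1, 0, 0, 0, 0, 0, 0, 0, 0, 0, 0]

π[0] = 0
j=1 s[j]='e': π[1]=0 (border '')
j=2 s[j]='b': π[2]=0 (border '')
j=3 s[j]='c': π[3]=0 (border '')
j=4 s[j]='a': π[4]=1 (border 'a')
j=5 s[j]='b': k: 1→0; π[5]=0 (border '')
j=6 s[j]='d': π[6]=0 (border '')
j=7 s[j]='b': π[7]=0 (border '')
j=8 s[j]='a': π[8]=1 (border 'a')
j=9 s[j]='d': k: 1→0; π[9]=0 (border '')
j=10 s[j]='a': π[10]=1 (border 'a')
j=11 s[j]='d': k: 1→0; π[11]=0 (border '')
j=12 s[j]='b': π[12]=0 (border '')
j=13 s[j]='e': π[13]=0 (border '')
j=14 s[j]='a': π[14]=1 (border 'a')
j=15 s[j]='e': π[15]=2 (border 'ae')
j=16 s[j]='c': k: 2→0; π[16]=0 (border '')
j=17 s[j]='e': π[17]=0 (border '')
j=18 s[j]='a': π[18]=1 (border 'a')
j=19 s[j]='e': π[19]=2 (border 'ae')
j=20 s[j]='b': π[20]=3 (border 'aeb')
j=21 s[j]='a': k: 3→0; π[21]=1 (border 'a')
j=22 s[j]='c': k: 1→0; π[22]=0 (border '')
j=23 s[j]='d': π[23]=0 (border '')
j=24 s[j]='b': π[24]=0 (border '')
j=25 s[j]='a': π[25]=1 (border 'a')
j=26 s[j]='d': k: 1→0; π[26]=0 (border '')
j=27 s[j]='b': π[27]=0 (border '')
j=28 s[j]='d': π[28]=0 (border '')
j=29 s[j]='a': π[29]=1 (border 'a')
j=30 s[j]='c': k: 1→0; π[30]=0 (border '')
j=31 s[j]='c': π[31]=0 (border '')
j=32 s[j]='e': π[32]=0 (border '')
j=33 s[j]='e': π[33]=0 (border '')
j=34 s[j]='d': π[34]=0 (border '')
j=35 s[j]='b': π[35]=0 (border '')
j=36 s[j]='c': π[36]=0 (border '')
j=37 s[j]='b': π[37]=0 (border '')
j=38 s[j]='c': π[38]=0 (border '')
j=39 s[j]='b': π[39]=0 (border '')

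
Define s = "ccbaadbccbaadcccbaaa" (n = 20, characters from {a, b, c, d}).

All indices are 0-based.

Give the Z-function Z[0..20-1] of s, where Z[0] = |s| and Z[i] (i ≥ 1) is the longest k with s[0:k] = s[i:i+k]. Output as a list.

Z[0]=20
i=1: fresh scan; Z[1]=1 grow→box=[1,2)
i=2: fresh scan; Z[2]=0
i=3: fresh scan; Z[3]=0
i=4: fresh scan; Z[4]=0
i=5: fresh scan; Z[5]=0
i=6: fresh scan; Z[6]=0
i=7: fresh scan; Z[7]=6 grow→box=[7,13)
i=8: min(r-i=5, Z[1]=1)=1; Z[8]=1
i=9: min(r-i=4, Z[2]=0)=0; Z[9]=0
i=10: min(r-i=3, Z[3]=0)=0; Z[10]=0
i=11: min(r-i=2, Z[4]=0)=0; Z[11]=0
i=12: min(r-i=1, Z[5]=0)=0; Z[12]=0
i=13: fresh scan; Z[13]=2 grow→box=[13,15)
i=14: min(r-i=1, Z[1]=1)=1; Z[14]=5 grow→box=[14,19)
i=15: min(r-i=4, Z[1]=1)=1; Z[15]=1
i=16: min(r-i=3, Z[2]=0)=0; Z[16]=0
i=17: min(r-i=2, Z[3]=0)=0; Z[17]=0
i=18: min(r-i=1, Z[4]=0)=0; Z[18]=0
i=19: fresh scan; Z[19]=0

[20, 1, 0, 0, 0, 0, 0, 6, 1, 0, 0, 0, 0, 2, 5, 1, 0, 0, 0, 0]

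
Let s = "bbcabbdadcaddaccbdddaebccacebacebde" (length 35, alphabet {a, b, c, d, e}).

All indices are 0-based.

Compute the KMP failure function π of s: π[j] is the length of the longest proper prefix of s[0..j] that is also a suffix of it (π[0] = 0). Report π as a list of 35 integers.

π[0] = 0
j=1 s[j]='b': π[1]=1 (border 'b')
j=2 s[j]='c': k: 1→0; π[2]=0 (border '')
j=3 s[j]='a': π[3]=0 (border '')
j=4 s[j]='b': π[4]=1 (border 'b')
j=5 s[j]='b': π[5]=2 (border 'bb')
j=6 s[j]='d': k: 2→1→0; π[6]=0 (border '')
j=7 s[j]='a': π[7]=0 (border '')
j=8 s[j]='d': π[8]=0 (border '')
j=9 s[j]='c': π[9]=0 (border '')
j=10 s[j]='a': π[10]=0 (border '')
j=11 s[j]='d': π[11]=0 (border '')
j=12 s[j]='d': π[12]=0 (border '')
j=13 s[j]='a': π[13]=0 (border '')
j=14 s[j]='c': π[14]=0 (border '')
j=15 s[j]='c': π[15]=0 (border '')
j=16 s[j]='b': π[16]=1 (border 'b')
j=17 s[j]='d': k: 1→0; π[17]=0 (border '')
j=18 s[j]='d': π[18]=0 (border '')
j=19 s[j]='d': π[19]=0 (border '')
j=20 s[j]='a': π[20]=0 (border '')
j=21 s[j]='e': π[21]=0 (border '')
j=22 s[j]='b': π[22]=1 (border 'b')
j=23 s[j]='c': k: 1→0; π[23]=0 (border '')
j=24 s[j]='c': π[24]=0 (border '')
j=25 s[j]='a': π[25]=0 (border '')
j=26 s[j]='c': π[26]=0 (border '')
j=27 s[j]='e': π[27]=0 (border '')
j=28 s[j]='b': π[28]=1 (border 'b')
j=29 s[j]='a': k: 1→0; π[29]=0 (border '')
j=30 s[j]='c': π[30]=0 (border '')
j=31 s[j]='e': π[31]=0 (border '')
j=32 s[j]='b': π[32]=1 (border 'b')
j=33 s[j]='d': k: 1→0; π[33]=0 (border '')
j=34 s[j]='e': π[34]=0 (border '')

[0, 1, 0, 0, 1, 2, 0, 0, 0, 0, 0, 0, 0, 0, 0, 0, 1, 0, 0, 0, 0, 0, 1, 0, 0, 0, 0, 0, 1, 0, 0, 0, 1, 0, 0]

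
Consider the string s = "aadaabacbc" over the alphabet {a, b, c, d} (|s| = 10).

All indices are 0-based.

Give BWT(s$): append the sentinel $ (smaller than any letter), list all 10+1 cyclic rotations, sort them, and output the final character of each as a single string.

rank  rotation     last
    0  $aadaabacbc  c
    1  aabacbc$aad  d
    2  aadaabacbc$  $
    3  abacbc$aada  a
    4  acbc$aadaab  b
    5  adaabacbc$a  a
    6  bacbc$aadaa  a
    7  bc$aadaabac  c
    8  c$aadaabacb  b
    9  cbc$aadaaba  a
   10  daabacbc$aa  a

cd$abaacbaa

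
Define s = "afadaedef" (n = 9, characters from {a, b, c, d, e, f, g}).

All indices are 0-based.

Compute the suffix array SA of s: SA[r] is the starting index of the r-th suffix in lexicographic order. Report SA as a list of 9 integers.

[2, 4, 0, 3, 6, 5, 7, 8, 1]

rank | idx | suffix
   0 |   2 | adaedef
   1 |   4 | aedef
   2 |   0 | afadaedef
   3 |   3 | daedef
   4 |   6 | def
   5 |   5 | edef
   6 |   7 | ef
   7 |   8 | f
   8 |   1 | fadaedef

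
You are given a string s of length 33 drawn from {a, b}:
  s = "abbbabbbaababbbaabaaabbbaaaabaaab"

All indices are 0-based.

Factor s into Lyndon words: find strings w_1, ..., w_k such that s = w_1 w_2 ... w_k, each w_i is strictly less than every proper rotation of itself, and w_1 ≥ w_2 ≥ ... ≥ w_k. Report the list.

emit factor 1: 'abbb' (i=0, period=4)
emit factor 2: 'abbb' (i=4, period=4)
emit factor 3: 'aababbb' (i=8, period=7)
emit factor 4: 'aab' (i=15, period=3)
emit factor 5: 'aaabbb' (i=18, period=6)
emit factor 6: 'aaaabaaab' (i=24, period=9)

["abbb", "abbb", "aababbb", "aab", "aaabbb", "aaaabaaab"]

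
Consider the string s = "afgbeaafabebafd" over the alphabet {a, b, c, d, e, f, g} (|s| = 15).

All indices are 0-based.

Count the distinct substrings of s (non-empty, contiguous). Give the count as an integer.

108

sorted suffixes:
  #0 SA[0]=5  'aafabebafd'
  #1 SA[1]=8  'abebafd'
  #2 SA[2]=6  'afabebafd'
  #3 SA[3]=12  'afd'
  #4 SA[4]=0  'afgbeaafabebafd'
  #5 SA[5]=11  'bafd'
  #6 SA[6]=3  'beaafabebafd'
  #7 SA[7]=9  'bebafd'
  #8 SA[8]=14  'd'
  #9 SA[9]=4  'eaafabebafd'
  #10 SA[10]=10  'ebafd'
  #11 SA[11]=7  'fabebafd'
  #12 SA[12]=13  'fd'
  #13 SA[13]=1  'fgbeaafabebafd'
  #14 SA[14]=2  'gbeaafabebafd'

SA = [5, 8, 6, 12, 0, 11, 3, 9, 14, 4, 10, 7, 13, 1, 2]
i: (SA[i-1],SA[i]) lcp shared
  1: (5,8) 1 'a'
  2: (8,6) 1 'a'
  3: (6,12) 2 'af'
  4: (12,0) 2 'af'
  5: (0,11) 0 ''
  6: (11,3) 1 'b'
  7: (3,9) 2 'be'
  8: (9,14) 0 ''
  9: (14,4) 0 ''
  10: (4,10) 1 'e'
  11: (10,7) 0 ''
  12: (7,13) 1 'f'
  13: (13,1) 1 'f'
  14: (1,2) 0 ''

n(n+1)/2 = 15·16/2 = 120
Σ LCP = 0 + 1 + 1 + 2 + 2 + 0 + 1 + 2 + 0 + 0 + 1 + 0 + 1 + 1 + 0 = 12
distinct = 120 − 12 = 108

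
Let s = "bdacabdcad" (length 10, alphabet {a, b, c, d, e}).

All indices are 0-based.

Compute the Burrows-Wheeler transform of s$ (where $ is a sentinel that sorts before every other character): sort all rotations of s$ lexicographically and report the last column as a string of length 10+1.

rank  rotation     last
    0  $bdacabdcad  d
    1  abdcad$bdac  c
    2  acabdcad$bd  d
    3  ad$bdacabdc  c
    4  bdacabdcad$  $
    5  bdcad$bdaca  a
    6  cabdcad$bda  a
    7  cad$bdacabd  d
    8  d$bdacabdca  a
    9  dacabdcad$b  b
   10  dcad$bdacab  b

dcdc$aadabb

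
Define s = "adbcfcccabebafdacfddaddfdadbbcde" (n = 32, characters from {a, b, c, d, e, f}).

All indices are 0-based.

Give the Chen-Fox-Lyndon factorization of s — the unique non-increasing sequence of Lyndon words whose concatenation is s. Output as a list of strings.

emit factor 1: 'adbcfccc' (i=0, period=8)
emit factor 2: 'abebafdacfddaddfdadbbcde' (i=8, period=24)

["adbcfccc", "abebafdacfddaddfdadbbcde"]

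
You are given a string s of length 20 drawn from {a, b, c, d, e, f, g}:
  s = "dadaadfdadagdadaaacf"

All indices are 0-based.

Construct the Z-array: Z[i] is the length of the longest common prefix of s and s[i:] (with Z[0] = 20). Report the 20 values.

Z[0]=20
i=1: outside box; Z[1]=0
i=2: outside box; Z[2]=2 extend→box=[2,4)
i=3: min(r-i=1, Z[1]=0)=0; Z[3]=0
i=4: outside box; Z[4]=0
i=5: outside box; Z[5]=1 extend→box=[5,6)
i=6: outside box; Z[6]=0
i=7: outside box; Z[7]=4 extend→box=[7,11)
i=8: min(r-i=3, Z[1]=0)=0; Z[8]=0
i=9: min(r-i=2, Z[2]=2)=2; Z[9]=2
i=10: min(r-i=1, Z[3]=0)=0; Z[10]=0
i=11: outside box; Z[11]=0
i=12: outside box; Z[12]=5 extend→box=[12,17)
i=13: min(r-i=4, Z[1]=0)=0; Z[13]=0
i=14: min(r-i=3, Z[2]=2)=2; Z[14]=2
i=15: min(r-i=2, Z[3]=0)=0; Z[15]=0
i=16: min(r-i=1, Z[4]=0)=0; Z[16]=0
i=17: outside box; Z[17]=0
i=18: outside box; Z[18]=0
i=19: outside box; Z[19]=0

[20, 0, 2, 0, 0, 1, 0, 4, 0, 2, 0, 0, 5, 0, 2, 0, 0, 0, 0, 0]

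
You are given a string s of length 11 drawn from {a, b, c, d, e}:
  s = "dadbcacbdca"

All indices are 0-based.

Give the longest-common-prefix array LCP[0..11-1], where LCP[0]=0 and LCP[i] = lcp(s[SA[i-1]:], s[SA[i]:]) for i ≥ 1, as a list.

rank→(start, suffix):
  0 → (10, 'a')
  1 → (5, 'acbdca')
  2 → (1, 'adbcacbdca')
  3 → (3, 'bcacbdca')
  4 → (7, 'bdca')
  5 → (9, 'ca')
  6 → (4, 'cacbdca')
  7 → (6, 'cbdca')
  8 → (0, 'dadbcacbdca')
  9 → (2, 'dbcacbdca')
  10 → (8, 'dca')

SA = [10, 5, 1, 3, 7, 9, 4, 6, 0, 2, 8]
rank  pair      lcp
   1  s[10:],s[5:]  1  'a'
   2  s[5:],s[1:]  1  'a'
   3  s[1:],s[3:]  0  ''
   4  s[3:],s[7:]  1  'b'
   5  s[7:],s[9:]  0  ''
   6  s[9:],s[4:]  2  'ca'
   7  s[4:],s[6:]  1  'c'
   8  s[6:],s[0:]  0  ''
   9  s[0:],s[2:]  1  'd'
  10  s[2:],s[8:]  1  'd'

[0, 1, 1, 0, 1, 0, 2, 1, 0, 1, 1]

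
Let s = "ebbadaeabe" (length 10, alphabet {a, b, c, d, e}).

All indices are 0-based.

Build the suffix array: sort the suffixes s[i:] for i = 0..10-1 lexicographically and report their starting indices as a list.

[7, 3, 5, 2, 1, 8, 4, 9, 6, 0]

sorted suffixes:
  #0 SA[0]=7  'abe'
  #1 SA[1]=3  'adaeabe'
  #2 SA[2]=5  'aeabe'
  #3 SA[3]=2  'badaeabe'
  #4 SA[4]=1  'bbadaeabe'
  #5 SA[5]=8  'be'
  #6 SA[6]=4  'daeabe'
  #7 SA[7]=9  'e'
  #8 SA[8]=6  'eabe'
  #9 SA[9]=0  'ebbadaeabe'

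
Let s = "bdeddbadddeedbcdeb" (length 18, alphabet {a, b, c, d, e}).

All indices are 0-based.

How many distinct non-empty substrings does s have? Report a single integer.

sorted suffixes:
  #0 SA[0]=6  'adddeedbcdeb'
  #1 SA[1]=17  'b'
  #2 SA[2]=5  'badddeedbcdeb'
  #3 SA[3]=13  'bcdeb'
  #4 SA[4]=0  'bdeddbadddeedbcdeb'
  #5 SA[5]=14  'cdeb'
  #6 SA[6]=4  'dbadddeedbcdeb'
  #7 SA[7]=12  'dbcdeb'
  #8 SA[8]=3  'ddbadddeedbcdeb'
  #9 SA[9]=7  'dddeedbcdeb'
  #10 SA[10]=8  'ddeedbcdeb'
  #11 SA[11]=15  'deb'
  #12 SA[12]=1  'deddbadddeedbcdeb'
  #13 SA[13]=9  'deedbcdeb'
  #14 SA[14]=16  'eb'
  #15 SA[15]=11  'edbcdeb'
  #16 SA[16]=2  'eddbadddeedbcdeb'
  #17 SA[17]=10  'eedbcdeb'

SA = [6, 17, 5, 13, 0, 14, 4, 12, 3, 7, 8, 15, 1, 9, 16, 11, 2, 10]
rank  pair      lcp
   1  s[6:],s[17:]  0  ''
   2  s[17:],s[5:]  1  'b'
   3  s[5:],s[13:]  1  'b'
   4  s[13:],s[0:]  1  'b'
   5  s[0:],s[14:]  0  ''
   6  s[14:],s[4:]  0  ''
   7  s[4:],s[12:]  2  'db'
   8  s[12:],s[3:]  1  'd'
   9  s[3:],s[7:]  2  'dd'
  10  s[7:],s[8:]  2  'dd'
  11  s[8:],s[15:]  1  'd'
  12  s[15:],s[1:]  2  'de'
  13  s[1:],s[9:]  2  'de'
  14  s[9:],s[16:]  0  ''
  15  s[16:],s[11:]  1  'e'
  16  s[11:],s[2:]  2  'ed'
  17  s[2:],s[10:]  1  'e'

n(n+1)/2 = 18·19/2 = 171
Σ LCP = 0 + 0 + 1 + 1 + 1 + 0 + 0 + 2 + 1 + 2 + 2 + 1 + 2 + 2 + 0 + 1 + 2 + 1 = 19
distinct = 171 − 19 = 152

152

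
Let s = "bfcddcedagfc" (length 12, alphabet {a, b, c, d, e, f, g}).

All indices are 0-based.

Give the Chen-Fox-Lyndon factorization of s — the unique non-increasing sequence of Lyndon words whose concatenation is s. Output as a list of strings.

["bfcddced", "agfc"]

emit factor 1: 'bfcddced' (i=0, period=8)
emit factor 2: 'agfc' (i=8, period=4)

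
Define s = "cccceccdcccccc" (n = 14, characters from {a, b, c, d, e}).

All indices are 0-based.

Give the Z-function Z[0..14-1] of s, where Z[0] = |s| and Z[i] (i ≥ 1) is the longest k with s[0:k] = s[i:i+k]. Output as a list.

Z[0]=14
i=1: fresh scan; Z[1]=3 extend→box=[1,4)
i=2: min(r-i=2, Z[1]=3)=2; Z[2]=2
i=3: min(r-i=1, Z[2]=2)=1; Z[3]=1
i=4: fresh scan; Z[4]=0
i=5: fresh scan; Z[5]=2 extend→box=[5,7)
i=6: min(r-i=1, Z[1]=3)=1; Z[6]=1
i=7: fresh scan; Z[7]=0
i=8: fresh scan; Z[8]=4 extend→box=[8,12)
i=9: min(r-i=3, Z[1]=3)=3; Z[9]=4 extend→box=[9,13)
i=10: min(r-i=3, Z[1]=3)=3; Z[10]=4 extend→box=[10,14)
i=11: min(r-i=3, Z[1]=3)=3; Z[11]=3
i=12: min(r-i=2, Z[2]=2)=2; Z[12]=2
i=13: min(r-i=1, Z[3]=1)=1; Z[13]=1

[14, 3, 2, 1, 0, 2, 1, 0, 4, 4, 4, 3, 2, 1]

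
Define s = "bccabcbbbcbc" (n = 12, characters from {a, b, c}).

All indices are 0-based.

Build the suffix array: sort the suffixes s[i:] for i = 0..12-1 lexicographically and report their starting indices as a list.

[3, 6, 7, 10, 4, 8, 0, 11, 2, 5, 9, 1]

sorted suffixes:
  #0 SA[0]=3  'abcbbbcbc'
  #1 SA[1]=6  'bbbcbc'
  #2 SA[2]=7  'bbcbc'
  #3 SA[3]=10  'bc'
  #4 SA[4]=4  'bcbbbcbc'
  #5 SA[5]=8  'bcbc'
  #6 SA[6]=0  'bccabcbbbcbc'
  #7 SA[7]=11  'c'
  #8 SA[8]=2  'cabcbbbcbc'
  #9 SA[9]=5  'cbbbcbc'
  #10 SA[10]=9  'cbc'
  #11 SA[11]=1  'ccabcbbbcbc'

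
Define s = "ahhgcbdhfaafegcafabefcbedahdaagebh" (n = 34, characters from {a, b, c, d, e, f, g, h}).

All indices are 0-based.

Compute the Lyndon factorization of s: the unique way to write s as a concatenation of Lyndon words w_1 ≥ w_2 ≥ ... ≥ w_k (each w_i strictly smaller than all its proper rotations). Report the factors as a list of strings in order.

["ahhgcbdhf", "aafegcafabefcbedahdaagebh"]

emit factor 1: 'ahhgcbdhf' (i=0, period=9)
emit factor 2: 'aafegcafabefcbedahdaagebh' (i=9, period=25)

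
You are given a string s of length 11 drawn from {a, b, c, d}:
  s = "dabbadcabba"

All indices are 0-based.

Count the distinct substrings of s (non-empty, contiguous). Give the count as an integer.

rank→(start, suffix):
  0 → (10, 'a')
  1 → (7, 'abba')
  2 → (1, 'abbadcabba')
  3 → (4, 'adcabba')
  4 → (9, 'ba')
  5 → (3, 'badcabba')
  6 → (8, 'bba')
  7 → (2, 'bbadcabba')
  8 → (6, 'cabba')
  9 → (0, 'dabbadcabba')
  10 → (5, 'dcabba')

SA = [10, 7, 1, 4, 9, 3, 8, 2, 6, 0, 5]
i: (SA[i-1],SA[i]) lcp shared
  1: (10,7) 1 'a'
  2: (7,1) 4 'abba'
  3: (1,4) 1 'a'
  4: (4,9) 0 ''
  5: (9,3) 2 'ba'
  6: (3,8) 1 'b'
  7: (8,2) 3 'bba'
  8: (2,6) 0 ''
  9: (6,0) 0 ''
  10: (0,5) 1 'd'

n(n+1)/2 = 11·12/2 = 66
Σ LCP = 0 + 1 + 4 + 1 + 0 + 2 + 1 + 3 + 0 + 0 + 1 = 13
distinct = 66 − 13 = 53

53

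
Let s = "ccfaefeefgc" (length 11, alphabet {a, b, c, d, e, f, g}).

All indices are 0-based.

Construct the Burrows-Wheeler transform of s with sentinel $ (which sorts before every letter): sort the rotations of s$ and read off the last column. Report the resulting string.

rank  rotation      last
    0  $ccfaefeefgc  c
    1  aefeefgc$ccf  f
    2  c$ccfaefeefg  g
    3  ccfaefeefgc$  $
    4  cfaefeefgc$c  c
    5  eefgc$ccfaef  f
    6  efeefgc$ccfa  a
    7  efgc$ccfaefe  e
    8  faefeefgc$cc  c
    9  feefgc$ccfae  e
   10  fgc$ccfaefee  e
   11  gc$ccfaefeef  f

cfg$cfaeceef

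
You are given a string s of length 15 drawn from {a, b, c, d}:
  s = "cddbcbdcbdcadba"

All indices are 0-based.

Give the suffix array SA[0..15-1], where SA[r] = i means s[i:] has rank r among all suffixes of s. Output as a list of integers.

[14, 11, 13, 3, 8, 5, 10, 7, 4, 0, 12, 2, 9, 6, 1]

sorted suffixes:
  #0 SA[0]=14  'a'
  #1 SA[1]=11  'adba'
  #2 SA[2]=13  'ba'
  #3 SA[3]=3  'bcbdcbdcadba'
  #4 SA[4]=8  'bdcadba'
  #5 SA[5]=5  'bdcbdcadba'
  #6 SA[6]=10  'cadba'
  #7 SA[7]=7  'cbdcadba'
  #8 SA[8]=4  'cbdcbdcadba'
  #9 SA[9]=0  'cddbcbdcbdcadba'
  #10 SA[10]=12  'dba'
  #11 SA[11]=2  'dbcbdcbdcadba'
  #12 SA[12]=9  'dcadba'
  #13 SA[13]=6  'dcbdcadba'
  #14 SA[14]=1  'ddbcbdcbdcadba'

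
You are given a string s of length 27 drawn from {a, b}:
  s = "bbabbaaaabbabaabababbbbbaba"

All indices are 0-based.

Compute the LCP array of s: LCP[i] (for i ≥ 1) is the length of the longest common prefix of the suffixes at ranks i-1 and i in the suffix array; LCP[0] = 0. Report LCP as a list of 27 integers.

rank | idx | suffix
   0 |  26 | a
   1 |   5 | aaaabbabaabababbbbbaba
   2 |   6 | aaabbabaabababbbbbaba
   3 |  13 | aabababbbbbaba
   4 |   7 | aabbabaabababbbbbaba
   5 |  24 | aba
   6 |  11 | abaabababbbbbaba
   7 |  14 | abababbbbbaba
   8 |  16 | ababbbbbaba
   9 |   2 | abbaaaabbabaabababbbbbaba
  10 |   8 | abbabaabababbbbbaba
  11 |  18 | abbbbbaba
  12 |  25 | ba
  13 |   4 | baaaabbabaabababbbbbaba
  14 |  12 | baabababbbbbaba
  15 |  23 | baba
  16 |  10 | babaabababbbbbaba
  17 |  15 | bababbbbbaba
  18 |   1 | babbaaaabbabaabababbbbbaba
  19 |  17 | babbbbbaba
  20 |   3 | bbaaaabbabaabababbbbbaba
  21 |  22 | bbaba
  22 |   9 | bbabaabababbbbbaba
  23 |   0 | bbabbaaaabbabaabababbbbbaba
  24 |  21 | bbbaba
  25 |  20 | bbbbaba
  26 |  19 | bbbbbaba

SA = [26, 5, 6, 13, 7, 24, 11, 14, 16, 2, 8, 18, 25, 4, 12, 23, 10, 15, 1, 17, 3, 22, 9, 0, 21, 20, 19]
i: (SA[i-1],SA[i]) lcp shared
  1: (26,5) 1 'a'
  2: (5,6) 3 'aaa'
  3: (6,13) 2 'aa'
  4: (13,7) 3 'aab'
  5: (7,24) 1 'a'
  6: (24,11) 3 'aba'
  7: (11,14) 3 'aba'
  8: (14,16) 4 'abab'
  9: (16,2) 2 'ab'
  10: (2,8) 4 'abba'
  11: (8,18) 3 'abb'
  12: (18,25) 0 ''
  13: (25,4) 2 'ba'
  14: (4,12) 3 'baa'
  15: (12,23) 2 'ba'
  16: (23,10) 4 'baba'
  17: (10,15) 4 'baba'
  18: (15,1) 3 'bab'
  19: (1,17) 4 'babb'
  20: (17,3) 1 'b'
  21: (3,22) 3 'bba'
  22: (22,9) 5 'bbaba'
  23: (9,0) 4 'bbab'
  24: (0,21) 2 'bb'
  25: (21,20) 3 'bbb'
  26: (20,19) 4 'bbbb'

[0, 1, 3, 2, 3, 1, 3, 3, 4, 2, 4, 3, 0, 2, 3, 2, 4, 4, 3, 4, 1, 3, 5, 4, 2, 3, 4]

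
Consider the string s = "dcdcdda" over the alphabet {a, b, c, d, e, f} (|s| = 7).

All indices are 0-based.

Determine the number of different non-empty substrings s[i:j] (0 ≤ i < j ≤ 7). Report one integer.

21

sorted suffixes:
  #0 SA[0]=6  'a'
  #1 SA[1]=1  'cdcdda'
  #2 SA[2]=3  'cdda'
  #3 SA[3]=5  'da'
  #4 SA[4]=0  'dcdcdda'
  #5 SA[5]=2  'dcdda'
  #6 SA[6]=4  'dda'

SA = [6, 1, 3, 5, 0, 2, 4]
rank  pair      lcp
   1  s[6:],s[1:]  0  ''
   2  s[1:],s[3:]  2  'cd'
   3  s[3:],s[5:]  0  ''
   4  s[5:],s[0:]  1  'd'
   5  s[0:],s[2:]  3  'dcd'
   6  s[2:],s[4:]  1  'd'

n(n+1)/2 = 7·8/2 = 28
Σ LCP = 0 + 0 + 2 + 0 + 1 + 3 + 1 = 7
distinct = 28 − 7 = 21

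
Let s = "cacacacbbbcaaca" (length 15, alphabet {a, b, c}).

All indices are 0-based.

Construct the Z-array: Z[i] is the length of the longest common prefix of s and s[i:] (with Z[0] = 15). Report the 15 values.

[15, 0, 5, 0, 3, 0, 1, 0, 0, 0, 2, 0, 0, 2, 0]

Z[0]=15
i=1: fresh scan; Z[1]=0
i=2: fresh scan; Z[2]=5 scan→box=[2,7)
i=3: min(r-i=4, Z[1]=0)=0; Z[3]=0
i=4: min(r-i=3, Z[2]=5)=3; Z[4]=3
i=5: min(r-i=2, Z[3]=0)=0; Z[5]=0
i=6: min(r-i=1, Z[4]=3)=1; Z[6]=1
i=7: fresh scan; Z[7]=0
i=8: fresh scan; Z[8]=0
i=9: fresh scan; Z[9]=0
i=10: fresh scan; Z[10]=2 scan→box=[10,12)
i=11: min(r-i=1, Z[1]=0)=0; Z[11]=0
i=12: fresh scan; Z[12]=0
i=13: fresh scan; Z[13]=2 scan→box=[13,15)
i=14: min(r-i=1, Z[1]=0)=0; Z[14]=0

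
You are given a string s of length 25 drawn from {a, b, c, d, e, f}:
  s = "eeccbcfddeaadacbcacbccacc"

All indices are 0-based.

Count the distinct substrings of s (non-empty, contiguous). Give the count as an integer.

292

rank | idx | suffix
   0 |  10 | aadacbcacbccacc
   1 |  13 | acbcacbccacc
   2 |  17 | acbccacc
   3 |  22 | acc
   4 |  11 | adacbcacbccacc
   5 |  15 | bcacbccacc
   6 |  19 | bccacc
   7 |   4 | bcfddeaadacbcacbccacc
   8 |  24 | c
   9 |  16 | cacbccacc
  10 |  21 | cacc
  11 |  14 | cbcacbccacc
  12 |  18 | cbccacc
  13 |   3 | cbcfddeaadacbcacbccacc
  14 |  23 | cc
  15 |  20 | ccacc
  16 |   2 | ccbcfddeaadacbcacbccacc
  17 |   5 | cfddeaadacbcacbccacc
  18 |  12 | dacbcacbccacc
  19 |   7 | ddeaadacbcacbccacc
  20 |   8 | deaadacbcacbccacc
  21 |   9 | eaadacbcacbccacc
  22 |   1 | eccbcfddeaadacbcacbccacc
  23 |   0 | eeccbcfddeaadacbcacbccacc
  24 |   6 | fddeaadacbcacbccacc

SA = [10, 13, 17, 22, 11, 15, 19, 4, 24, 16, 21, 14, 18, 3, 23, 20, 2, 5, 12, 7, 8, 9, 1, 0, 6]
rank  pair      lcp
   1  s[10:],s[13:]  1  'a'
   2  s[13:],s[17:]  4  'acbc'
   3  s[17:],s[22:]  2  'ac'
   4  s[22:],s[11:]  1  'a'
   5  s[11:],s[15:]  0  ''
   6  s[15:],s[19:]  2  'bc'
   7  s[19:],s[4:]  2  'bc'
   8  s[4:],s[24:]  0  ''
   9  s[24:],s[16:]  1  'c'
  10  s[16:],s[21:]  3  'cac'
  11  s[21:],s[14:]  1  'c'
  12  s[14:],s[18:]  3  'cbc'
  13  s[18:],s[3:]  3  'cbc'
  14  s[3:],s[23:]  1  'c'
  15  s[23:],s[20:]  2  'cc'
  16  s[20:],s[2:]  2  'cc'
  17  s[2:],s[5:]  1  'c'
  18  s[5:],s[12:]  0  ''
  19  s[12:],s[7:]  1  'd'
  20  s[7:],s[8:]  1  'd'
  21  s[8:],s[9:]  0  ''
  22  s[9:],s[1:]  1  'e'
  23  s[1:],s[0:]  1  'e'
  24  s[0:],s[6:]  0  ''

n(n+1)/2 = 25·26/2 = 325
Σ LCP = 0 + 1 + 4 + 2 + 1 + 0 + 2 + 2 + 0 + 1 + 3 + 1 + 3 + 3 + 1 + 2 + 2 + 1 + 0 + 1 + 1 + 0 + 1 + 1 + 0 = 33
distinct = 325 − 33 = 292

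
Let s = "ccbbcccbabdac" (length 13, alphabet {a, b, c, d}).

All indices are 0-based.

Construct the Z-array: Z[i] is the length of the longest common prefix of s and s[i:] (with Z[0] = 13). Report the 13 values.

Z[0]=13
i=1: i≥r, start 0; Z[1]=1 grow→box=[1,2)
i=2: i≥r, start 0; Z[2]=0
i=3: i≥r, start 0; Z[3]=0
i=4: i≥r, start 0; Z[4]=2 grow→box=[4,6)
i=5: min(r-i=1, Z[1]=1)=1; Z[5]=3 grow→box=[5,8)
i=6: min(r-i=2, Z[1]=1)=1; Z[6]=1
i=7: min(r-i=1, Z[2]=0)=0; Z[7]=0
i=8: i≥r, start 0; Z[8]=0
i=9: i≥r, start 0; Z[9]=0
i=10: i≥r, start 0; Z[10]=0
i=11: i≥r, start 0; Z[11]=0
i=12: i≥r, start 0; Z[12]=1 grow→box=[12,13)

[13, 1, 0, 0, 2, 3, 1, 0, 0, 0, 0, 0, 1]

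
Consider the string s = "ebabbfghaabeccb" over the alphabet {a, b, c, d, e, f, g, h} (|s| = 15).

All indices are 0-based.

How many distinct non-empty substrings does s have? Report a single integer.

sorted suffixes:
  #0 SA[0]=8  'aabeccb'
  #1 SA[1]=2  'abbfghaabeccb'
  #2 SA[2]=9  'abeccb'
  #3 SA[3]=14  'b'
  #4 SA[4]=1  'babbfghaabeccb'
  #5 SA[5]=3  'bbfghaabeccb'
  #6 SA[6]=10  'beccb'
  #7 SA[7]=4  'bfghaabeccb'
  #8 SA[8]=13  'cb'
  #9 SA[9]=12  'ccb'
  #10 SA[10]=0  'ebabbfghaabeccb'
  #11 SA[11]=11  'eccb'
  #12 SA[12]=5  'fghaabeccb'
  #13 SA[13]=6  'ghaabeccb'
  #14 SA[14]=7  'haabeccb'

SA = [8, 2, 9, 14, 1, 3, 10, 4, 13, 12, 0, 11, 5, 6, 7]
[i] adj suffixes → lcp
  [1] 8/2 → 1 ('a')
  [2] 2/9 → 2 ('ab')
  [3] 9/14 → 0 ('')
  [4] 14/1 → 1 ('b')
  [5] 1/3 → 1 ('b')
  [6] 3/10 → 1 ('b')
  [7] 10/4 → 1 ('b')
  [8] 4/13 → 0 ('')
  [9] 13/12 → 1 ('c')
  [10] 12/0 → 0 ('')
  [11] 0/11 → 1 ('e')
  [12] 11/5 → 0 ('')
  [13] 5/6 → 0 ('')
  [14] 6/7 → 0 ('')

n(n+1)/2 = 15·16/2 = 120
Σ LCP = 0 + 1 + 2 + 0 + 1 + 1 + 1 + 1 + 0 + 1 + 0 + 1 + 0 + 0 + 0 = 9
distinct = 120 − 9 = 111

111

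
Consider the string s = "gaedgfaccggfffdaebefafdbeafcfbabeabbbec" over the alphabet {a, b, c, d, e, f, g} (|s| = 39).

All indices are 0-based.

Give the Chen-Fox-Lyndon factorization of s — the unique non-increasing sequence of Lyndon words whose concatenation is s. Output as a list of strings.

["g", "aedgf", "accggfffdaebefafdbeafcfb", "abe", "abbbec"]

emit factor 1: 'g' (i=0, period=1)
emit factor 2: 'aedgf' (i=1, period=5)
emit factor 3: 'accggfffdaebefafdbeafcfb' (i=6, period=24)
emit factor 4: 'abe' (i=30, period=3)
emit factor 5: 'abbbec' (i=33, period=6)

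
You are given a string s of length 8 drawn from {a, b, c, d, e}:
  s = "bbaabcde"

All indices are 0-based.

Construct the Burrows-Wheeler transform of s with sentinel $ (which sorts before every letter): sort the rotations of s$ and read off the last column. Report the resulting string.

ebab$abcd

rank  rotation   last
    0  $bbaabcde  e
    1  aabcde$bb  b
    2  abcde$bba  a
    3  baabcde$b  b
    4  bbaabcde$  $
    5  bcde$bbaa  a
    6  cde$bbaab  b
    7  de$bbaabc  c
    8  e$bbaabcd  d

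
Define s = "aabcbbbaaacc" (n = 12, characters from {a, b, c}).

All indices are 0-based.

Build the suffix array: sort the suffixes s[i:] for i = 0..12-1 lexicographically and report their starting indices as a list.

[7, 0, 8, 1, 9, 6, 5, 4, 2, 11, 3, 10]

rank→(start, suffix):
  0 → (7, 'aaacc')
  1 → (0, 'aabcbbbaaacc')
  2 → (8, 'aacc')
  3 → (1, 'abcbbbaaacc')
  4 → (9, 'acc')
  5 → (6, 'baaacc')
  6 → (5, 'bbaaacc')
  7 → (4, 'bbbaaacc')
  8 → (2, 'bcbbbaaacc')
  9 → (11, 'c')
  10 → (3, 'cbbbaaacc')
  11 → (10, 'cc')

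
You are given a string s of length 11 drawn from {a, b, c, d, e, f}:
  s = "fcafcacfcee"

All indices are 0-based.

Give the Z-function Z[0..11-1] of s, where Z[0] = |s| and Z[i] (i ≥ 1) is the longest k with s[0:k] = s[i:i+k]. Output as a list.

Z[0]=11
i=1: fresh scan; Z[1]=0
i=2: fresh scan; Z[2]=0
i=3: fresh scan; Z[3]=3 extend→box=[3,6)
i=4: min(r-i=2, Z[1]=0)=0; Z[4]=0
i=5: min(r-i=1, Z[2]=0)=0; Z[5]=0
i=6: fresh scan; Z[6]=0
i=7: fresh scan; Z[7]=2 extend→box=[7,9)
i=8: min(r-i=1, Z[1]=0)=0; Z[8]=0
i=9: fresh scan; Z[9]=0
i=10: fresh scan; Z[10]=0

[11, 0, 0, 3, 0, 0, 0, 2, 0, 0, 0]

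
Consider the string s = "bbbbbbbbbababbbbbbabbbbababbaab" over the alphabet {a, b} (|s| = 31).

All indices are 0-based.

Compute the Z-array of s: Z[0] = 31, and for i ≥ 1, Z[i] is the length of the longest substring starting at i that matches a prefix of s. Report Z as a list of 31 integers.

Z[0]=31
i=1: outside box; Z[1]=8 extend→box=[1,9)
i=2: min(r-i=7, Z[1]=8)=7; Z[2]=7
i=3: min(r-i=6, Z[2]=7)=6; Z[3]=6
i=4: min(r-i=5, Z[3]=6)=5; Z[4]=5
i=5: min(r-i=4, Z[4]=5)=4; Z[5]=4
i=6: min(r-i=3, Z[5]=4)=3; Z[6]=3
i=7: min(r-i=2, Z[6]=3)=2; Z[7]=2
i=8: min(r-i=1, Z[7]=2)=1; Z[8]=1
i=9: outside box; Z[9]=0
i=10: outside box; Z[10]=1 extend→box=[10,11)
i=11: outside box; Z[11]=0
i=12: outside box; Z[12]=6 extend→box=[12,18)
i=13: min(r-i=5, Z[1]=8)=5; Z[13]=5
i=14: min(r-i=4, Z[2]=7)=4; Z[14]=4
i=15: min(r-i=3, Z[3]=6)=3; Z[15]=3
i=16: min(r-i=2, Z[4]=5)=2; Z[16]=2
i=17: min(r-i=1, Z[5]=4)=1; Z[17]=1
i=18: outside box; Z[18]=0
i=19: outside box; Z[19]=4 extend→box=[19,23)
i=20: min(r-i=3, Z[1]=8)=3; Z[20]=3
i=21: min(r-i=2, Z[2]=7)=2; Z[21]=2
i=22: min(r-i=1, Z[3]=6)=1; Z[22]=1
i=23: outside box; Z[23]=0
i=24: outside box; Z[24]=1 extend→box=[24,25)
i=25: outside box; Z[25]=0
i=26: outside box; Z[26]=2 extend→box=[26,28)
i=27: min(r-i=1, Z[1]=8)=1; Z[27]=1
i=28: outside box; Z[28]=0
i=29: outside box; Z[29]=0
i=30: outside box; Z[30]=1 extend→box=[30,31)

[31, 8, 7, 6, 5, 4, 3, 2, 1, 0, 1, 0, 6, 5, 4, 3, 2, 1, 0, 4, 3, 2, 1, 0, 1, 0, 2, 1, 0, 0, 1]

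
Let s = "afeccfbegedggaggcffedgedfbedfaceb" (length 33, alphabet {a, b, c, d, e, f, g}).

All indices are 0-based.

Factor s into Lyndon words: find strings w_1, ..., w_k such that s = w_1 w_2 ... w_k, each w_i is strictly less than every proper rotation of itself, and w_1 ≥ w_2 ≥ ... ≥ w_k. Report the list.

["afeccfbegedggaggcffedgedfbedf", "aceb"]

emit factor 1: 'afeccfbegedggaggcffedgedfbedf' (i=0, period=29)
emit factor 2: 'aceb' (i=29, period=4)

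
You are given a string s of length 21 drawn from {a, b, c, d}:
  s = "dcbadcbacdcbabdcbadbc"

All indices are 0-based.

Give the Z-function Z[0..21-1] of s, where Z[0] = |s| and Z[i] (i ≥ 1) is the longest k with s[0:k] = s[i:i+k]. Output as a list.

Z[0]=21
i=1: i≥r, start 0; Z[1]=0
i=2: i≥r, start 0; Z[2]=0
i=3: i≥r, start 0; Z[3]=0
i=4: i≥r, start 0; Z[4]=4 grow→box=[4,8)
i=5: min(r-i=3, Z[1]=0)=0; Z[5]=0
i=6: min(r-i=2, Z[2]=0)=0; Z[6]=0
i=7: min(r-i=1, Z[3]=0)=0; Z[7]=0
i=8: i≥r, start 0; Z[8]=0
i=9: i≥r, start 0; Z[9]=4 grow→box=[9,13)
i=10: min(r-i=3, Z[1]=0)=0; Z[10]=0
i=11: min(r-i=2, Z[2]=0)=0; Z[11]=0
i=12: min(r-i=1, Z[3]=0)=0; Z[12]=0
i=13: i≥r, start 0; Z[13]=0
i=14: i≥r, start 0; Z[14]=5 grow→box=[14,19)
i=15: min(r-i=4, Z[1]=0)=0; Z[15]=0
i=16: min(r-i=3, Z[2]=0)=0; Z[16]=0
i=17: min(r-i=2, Z[3]=0)=0; Z[17]=0
i=18: min(r-i=1, Z[4]=4)=1; Z[18]=1
i=19: i≥r, start 0; Z[19]=0
i=20: i≥r, start 0; Z[20]=0

[21, 0, 0, 0, 4, 0, 0, 0, 0, 4, 0, 0, 0, 0, 5, 0, 0, 0, 1, 0, 0]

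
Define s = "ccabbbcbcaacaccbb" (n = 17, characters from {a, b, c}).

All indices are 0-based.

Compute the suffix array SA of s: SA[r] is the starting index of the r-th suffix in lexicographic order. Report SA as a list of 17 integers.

[9, 2, 10, 12, 16, 15, 3, 4, 7, 5, 8, 1, 11, 14, 6, 0, 13]

sorted suffixes:
  #0 SA[0]=9  'aacaccbb'
  #1 SA[1]=2  'abbbcbcaacaccbb'
  #2 SA[2]=10  'acaccbb'
  #3 SA[3]=12  'accbb'
  #4 SA[4]=16  'b'
  #5 SA[5]=15  'bb'
  #6 SA[6]=3  'bbbcbcaacaccbb'
  #7 SA[7]=4  'bbcbcaacaccbb'
  #8 SA[8]=7  'bcaacaccbb'
  #9 SA[9]=5  'bcbcaacaccbb'
  #10 SA[10]=8  'caacaccbb'
  #11 SA[11]=1  'cabbbcbcaacaccbb'
  #12 SA[12]=11  'caccbb'
  #13 SA[13]=14  'cbb'
  #14 SA[14]=6  'cbcaacaccbb'
  #15 SA[15]=0  'ccabbbcbcaacaccbb'
  #16 SA[16]=13  'ccbb'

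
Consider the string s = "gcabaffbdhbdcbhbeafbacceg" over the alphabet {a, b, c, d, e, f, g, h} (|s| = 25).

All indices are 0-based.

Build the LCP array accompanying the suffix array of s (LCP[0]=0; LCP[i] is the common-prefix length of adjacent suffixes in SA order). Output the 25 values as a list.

rank | idx | suffix
   0 |   2 | abaffbdhbdcbhbeafbacceg
   1 |  20 | acceg
   2 |  17 | afbacceg
   3 |   4 | affbdhbdcbhbeafbacceg
   4 |  19 | bacceg
   5 |   3 | baffbdhbdcbhbeafbacceg
   6 |  10 | bdcbhbeafbacceg
   7 |   7 | bdhbdcbhbeafbacceg
   8 |  15 | beafbacceg
   9 |  13 | bhbeafbacceg
  10 |   1 | cabaffbdhbdcbhbeafbacceg
  11 |  12 | cbhbeafbacceg
  12 |  21 | cceg
  13 |  22 | ceg
  14 |  11 | dcbhbeafbacceg
  15 |   8 | dhbdcbhbeafbacceg
  16 |  16 | eafbacceg
  17 |  23 | eg
  18 |  18 | fbacceg
  19 |   6 | fbdhbdcbhbeafbacceg
  20 |   5 | ffbdhbdcbhbeafbacceg
  21 |  24 | g
  22 |   0 | gcabaffbdhbdcbhbeafbacceg
  23 |   9 | hbdcbhbeafbacceg
  24 |  14 | hbeafbacceg

SA = [2, 20, 17, 4, 19, 3, 10, 7, 15, 13, 1, 12, 21, 22, 11, 8, 16, 23, 18, 6, 5, 24, 0, 9, 14]
i: (SA[i-1],SA[i]) lcp shared
  1: (2,20) 1 'a'
  2: (20,17) 1 'a'
  3: (17,4) 2 'af'
  4: (4,19) 0 ''
  5: (19,3) 2 'ba'
  6: (3,10) 1 'b'
  7: (10,7) 2 'bd'
  8: (7,15) 1 'b'
  9: (15,13) 1 'b'
  10: (13,1) 0 ''
  11: (1,12) 1 'c'
  12: (12,21) 1 'c'
  13: (21,22) 1 'c'
  14: (22,11) 0 ''
  15: (11,8) 1 'd'
  16: (8,16) 0 ''
  17: (16,23) 1 'e'
  18: (23,18) 0 ''
  19: (18,6) 2 'fb'
  20: (6,5) 1 'f'
  21: (5,24) 0 ''
  22: (24,0) 1 'g'
  23: (0,9) 0 ''
  24: (9,14) 2 'hb'

[0, 1, 1, 2, 0, 2, 1, 2, 1, 1, 0, 1, 1, 1, 0, 1, 0, 1, 0, 2, 1, 0, 1, 0, 2]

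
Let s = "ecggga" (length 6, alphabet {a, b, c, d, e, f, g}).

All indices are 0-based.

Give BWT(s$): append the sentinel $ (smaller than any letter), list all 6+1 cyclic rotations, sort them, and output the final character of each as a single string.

rank  rotation last
    0  $ecggga  a
    1  a$ecggg  g
    2  cggga$e  e
    3  ecggga$  $
    4  ga$ecgg  g
    5  gga$ecg  g
    6  ggga$ec  c

age$ggc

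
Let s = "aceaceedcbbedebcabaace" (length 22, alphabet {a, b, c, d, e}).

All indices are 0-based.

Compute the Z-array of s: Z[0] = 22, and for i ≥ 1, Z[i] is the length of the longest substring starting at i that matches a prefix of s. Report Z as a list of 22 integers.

Z[0]=22
i=1: fresh scan; Z[1]=0
i=2: fresh scan; Z[2]=0
i=3: fresh scan; Z[3]=3 grow→box=[3,6)
i=4: min(r-i=2, Z[1]=0)=0; Z[4]=0
i=5: min(r-i=1, Z[2]=0)=0; Z[5]=0
i=6: fresh scan; Z[6]=0
i=7: fresh scan; Z[7]=0
i=8: fresh scan; Z[8]=0
i=9: fresh scan; Z[9]=0
i=10: fresh scan; Z[10]=0
i=11: fresh scan; Z[11]=0
i=12: fresh scan; Z[12]=0
i=13: fresh scan; Z[13]=0
i=14: fresh scan; Z[14]=0
i=15: fresh scan; Z[15]=0
i=16: fresh scan; Z[16]=1 grow→box=[16,17)
i=17: fresh scan; Z[17]=0
i=18: fresh scan; Z[18]=1 grow→box=[18,19)
i=19: fresh scan; Z[19]=3 grow→box=[19,22)
i=20: min(r-i=2, Z[1]=0)=0; Z[20]=0
i=21: min(r-i=1, Z[2]=0)=0; Z[21]=0

[22, 0, 0, 3, 0, 0, 0, 0, 0, 0, 0, 0, 0, 0, 0, 0, 1, 0, 1, 3, 0, 0]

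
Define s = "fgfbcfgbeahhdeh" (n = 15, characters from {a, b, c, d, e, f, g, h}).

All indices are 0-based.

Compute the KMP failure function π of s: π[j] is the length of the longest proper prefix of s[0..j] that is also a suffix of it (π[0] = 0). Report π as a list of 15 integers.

[0, 0, 1, 0, 0, 1, 2, 0, 0, 0, 0, 0, 0, 0, 0]

π[0] = 0
j=1 s[j]='g': π[1]=0 (border '')
j=2 s[j]='f': π[2]=1 (border 'f')
j=3 s[j]='b': k: 1→0; π[3]=0 (border '')
j=4 s[j]='c': π[4]=0 (border '')
j=5 s[j]='f': π[5]=1 (border 'f')
j=6 s[j]='g': π[6]=2 (border 'fg')
j=7 s[j]='b': k: 2→0; π[7]=0 (border '')
j=8 s[j]='e': π[8]=0 (border '')
j=9 s[j]='a': π[9]=0 (border '')
j=10 s[j]='h': π[10]=0 (border '')
j=11 s[j]='h': π[11]=0 (border '')
j=12 s[j]='d': π[12]=0 (border '')
j=13 s[j]='e': π[13]=0 (border '')
j=14 s[j]='h': π[14]=0 (border '')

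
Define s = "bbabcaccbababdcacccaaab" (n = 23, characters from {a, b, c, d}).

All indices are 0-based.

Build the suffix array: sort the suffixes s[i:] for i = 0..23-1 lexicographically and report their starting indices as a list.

rank→(start, suffix):
  0 → (19, 'aaab')
  1 → (20, 'aab')
  2 → (21, 'ab')
  3 → (9, 'ababdcacccaaab')
  4 → (2, 'abcaccbababdcacccaaab')
  5 → (11, 'abdcacccaaab')
  6 → (5, 'accbababdcacccaaab')
  7 → (15, 'acccaaab')
  8 → (22, 'b')
  9 → (8, 'bababdcacccaaab')
  10 → (1, 'babcaccbababdcacccaaab')
  11 → (10, 'babdcacccaaab')
  12 → (0, 'bbabcaccbababdcacccaaab')
  13 → (3, 'bcaccbababdcacccaaab')
  14 → (12, 'bdcacccaaab')
  15 → (18, 'caaab')
  16 → (4, 'caccbababdcacccaaab')
  17 → (14, 'cacccaaab')
  18 → (7, 'cbababdcacccaaab')
  19 → (17, 'ccaaab')
  20 → (6, 'ccbababdcacccaaab')
  21 → (16, 'cccaaab')
  22 → (13, 'dcacccaaab')

[19, 20, 21, 9, 2, 11, 5, 15, 22, 8, 1, 10, 0, 3, 12, 18, 4, 14, 7, 17, 6, 16, 13]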